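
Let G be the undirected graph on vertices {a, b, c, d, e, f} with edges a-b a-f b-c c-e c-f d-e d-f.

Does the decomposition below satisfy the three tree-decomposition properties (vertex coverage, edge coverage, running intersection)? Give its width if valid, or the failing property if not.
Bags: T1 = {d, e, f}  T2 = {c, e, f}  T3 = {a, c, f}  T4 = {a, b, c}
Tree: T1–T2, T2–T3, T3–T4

Yes; width 2.

Every vertex of G appears in some bag (union = {a, b, c, d, e, f}); every edge is covered by a bag; and for each vertex v the set of bags containing v is connected in the bag tree. The decomposition is therefore valid. The largest bag has 3 vertices, so the width is 2.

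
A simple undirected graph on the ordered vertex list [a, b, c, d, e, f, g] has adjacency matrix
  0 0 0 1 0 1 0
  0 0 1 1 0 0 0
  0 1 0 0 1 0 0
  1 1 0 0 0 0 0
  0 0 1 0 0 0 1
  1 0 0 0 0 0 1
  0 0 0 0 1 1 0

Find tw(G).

A width-2 tree decomposition is:
Bags: B1 = {a, b, d}  B2 = {a, b, c}  B3 = {a, c, e}  B4 = {a, e, g}  B5 = {a, f, g}
Tree: B1–B2, B2–B3, B3–B4, B4–B5
Every bag has size at most 3, so the width is 3 − 1 = 2 and tw(G) ≤ 2. The edges a–d–b–c–e–g–f–a form a cycle, so G is not a tree and its treewidth is at least 2. The upper and lower bounds meet at 2, so that is the treewidth.

2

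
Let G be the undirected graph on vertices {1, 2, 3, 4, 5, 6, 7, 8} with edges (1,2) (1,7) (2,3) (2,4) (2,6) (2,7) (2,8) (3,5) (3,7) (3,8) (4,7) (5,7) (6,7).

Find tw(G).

A width-2 tree decomposition is:
Bags: B1 = {2, 3, 7}  B2 = {1, 2, 7}  B3 = {3, 5, 7}  B4 = {2, 3, 8}  B5 = {2, 6, 7}  B6 = {2, 4, 7}
Tree: B1–B2, B1–B3, B1–B4, B2–B5, B5–B6
Every bag has size at most 3, so the width is 3 − 1 = 2 and tw(G) ≤ 2. On the other hand G contains the 3-clique {2, 3, 8}. A clique must lie in a single bag of any decomposition, so no decomposition can have width below 2. The upper and lower bounds meet at 2, so that is the treewidth.

2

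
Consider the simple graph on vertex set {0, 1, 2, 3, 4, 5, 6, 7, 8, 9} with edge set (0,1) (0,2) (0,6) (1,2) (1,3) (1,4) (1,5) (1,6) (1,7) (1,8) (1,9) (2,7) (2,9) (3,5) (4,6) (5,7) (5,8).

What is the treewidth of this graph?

2

A width-2 tree decomposition is:
Bags: B1 = {1, 2, 7}  B2 = {0, 1, 2}  B3 = {0, 1, 6}  B4 = {1, 5, 7}  B5 = {1, 4, 6}  B6 = {1, 5, 8}  B7 = {1, 3, 5}  B8 = {1, 2, 9}
Tree: B1–B2, B2–B3, B1–B4, B3–B5, B4–B6, B4–B7, B1–B8
Every bag has size at most 3, so the width is 3 − 1 = 2 and tw(G) ≤ 2. On the other hand G contains the 3-clique {0, 1, 2}. A clique must lie in a single bag of any decomposition, so no decomposition can have width below 2. Combining the bounds, tw(G) = 2.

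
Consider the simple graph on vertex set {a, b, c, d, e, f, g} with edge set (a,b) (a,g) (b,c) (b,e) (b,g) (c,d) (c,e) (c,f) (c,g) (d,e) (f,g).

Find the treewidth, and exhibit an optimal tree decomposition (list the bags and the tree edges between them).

Treewidth 2.
Bags: B1 = {b, c, e}  B2 = {c, d, e}  B3 = {b, c, g}  B4 = {c, f, g}  B5 = {a, b, g}
Tree: B1–B2, B1–B3, B3–B4, B3–B5

The largest bag has 3 vertices, giving width 2; this decomposition certifies tw(G) ≤ 2. On the other hand G contains the 3-clique {c, d, e}. A clique must lie in a single bag of any decomposition, so no decomposition can have width below 2. Hence tw(G) = 2 exactly.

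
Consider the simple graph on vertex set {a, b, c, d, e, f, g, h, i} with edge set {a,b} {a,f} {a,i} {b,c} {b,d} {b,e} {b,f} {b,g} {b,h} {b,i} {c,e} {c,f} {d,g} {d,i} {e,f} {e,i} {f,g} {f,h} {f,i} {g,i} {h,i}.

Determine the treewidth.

3

A width-3 tree decomposition is:
Bags: B1 = {b, e, f, i}  B2 = {b, f, g, i}  B3 = {b, c, e, f}  B4 = {a, b, f, i}  B5 = {b, d, g, i}  B6 = {b, f, h, i}
Tree: B1–B2, B1–B3, B1–B4, B2–B5, B1–B6
Every bag has size at most 4, so the width is 4 − 1 = 3 and tw(G) ≤ 3. On the other hand G contains the 4-clique {b, d, g, i}. A clique must lie in a single bag of any decomposition, so no decomposition can have width below 3. The upper and lower bounds meet at 3, so that is the treewidth.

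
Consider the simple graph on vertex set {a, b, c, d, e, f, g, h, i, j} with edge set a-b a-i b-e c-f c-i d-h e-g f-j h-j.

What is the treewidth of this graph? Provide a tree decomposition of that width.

Treewidth 1.
Bags: B1 = {d, h}  B2 = {h, j}  B3 = {f, j}  B4 = {c, f}  B5 = {c, i}  B6 = {a, i}  B7 = {a, b}  B8 = {b, e}  B9 = {e, g}
Tree: B1–B2, B2–B3, B3–B4, B4–B5, B5–B6, B6–B7, B7–B8, B8–B9

The largest bag has 2 vertices, giving width 1; this decomposition certifies tw(G) ≤ 1. G has an edge, so its treewidth is at least 1. Therefore the treewidth is 1.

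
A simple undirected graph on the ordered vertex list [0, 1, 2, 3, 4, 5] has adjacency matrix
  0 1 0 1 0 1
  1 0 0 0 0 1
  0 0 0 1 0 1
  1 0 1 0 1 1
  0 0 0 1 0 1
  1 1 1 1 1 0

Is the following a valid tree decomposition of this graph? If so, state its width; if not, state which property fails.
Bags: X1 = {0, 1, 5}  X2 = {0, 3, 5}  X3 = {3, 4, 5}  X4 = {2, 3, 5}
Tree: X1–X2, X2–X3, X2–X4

Checking the three conditions: (i) the bags cover all of {0, 1, 2, 3, 4, 5}; (ii) for each edge, some bag contains both endpoints; (iii) the bags containing any fixed vertex form a subtree. All hold, so the decomposition is valid with width 3 − 1 = 2.

Yes; width 2.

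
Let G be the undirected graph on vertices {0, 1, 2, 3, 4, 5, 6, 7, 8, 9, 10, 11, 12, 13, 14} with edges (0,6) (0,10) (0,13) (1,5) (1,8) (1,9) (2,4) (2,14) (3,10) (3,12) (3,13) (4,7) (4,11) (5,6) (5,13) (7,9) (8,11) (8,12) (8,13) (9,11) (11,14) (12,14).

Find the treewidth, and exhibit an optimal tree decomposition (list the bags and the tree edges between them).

Every bag has size at most 4, so the width is 4 − 1 = 3 and tw(G) ≤ 3. For the lower bound: the 4 vertex sets {2,4,7}, {14}, {11}, {1,8,9,12} are disjoint, each induces a connected subgraph, and every pair is joined by at least one edge of G. Contracting each set to a single vertex therefore yields K_{4} as a minor, and since treewidth is minor-monotone, tw(G) ≥ tw(K_{4}) = 3. Combining the bounds, tw(G) = 3.

Treewidth 3.
One optimal decomposition is:
Bags: B1 = {2, 4, 7, 14}  B2 = {4, 7, 11, 14}  B3 = {7, 9, 11, 14}  B4 = {9, 11, 12, 14}  B5 = {8, 9, 11, 12}  B6 = {1, 8, 9, 12}  B7 = {1, 3, 8, 12}  B8 = {1, 3, 8, 13}  B9 = {1, 3, 5, 13}  B10 = {3, 5, 10, 13}  B11 = {0, 5, 10, 13}  B12 = {0, 5, 6, 10}
Tree: B1–B2, B2–B3, B3–B4, B4–B5, B5–B6, B6–B7, B7–B8, B8–B9, B9–B10, B10–B11, B11–B12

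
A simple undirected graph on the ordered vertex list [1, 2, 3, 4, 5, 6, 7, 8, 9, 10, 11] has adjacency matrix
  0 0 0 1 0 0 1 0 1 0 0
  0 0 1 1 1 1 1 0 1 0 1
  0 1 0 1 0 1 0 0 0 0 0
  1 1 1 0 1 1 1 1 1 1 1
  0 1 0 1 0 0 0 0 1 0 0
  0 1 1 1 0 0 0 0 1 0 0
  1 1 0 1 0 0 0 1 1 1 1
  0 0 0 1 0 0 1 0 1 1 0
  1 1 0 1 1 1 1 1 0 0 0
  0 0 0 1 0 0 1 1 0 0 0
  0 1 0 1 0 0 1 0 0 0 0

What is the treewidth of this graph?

3

A width-3 tree decomposition is:
Bags: B1 = {4, 7, 8, 9}  B2 = {1, 4, 7, 9}  B3 = {4, 7, 8, 10}  B4 = {2, 4, 7, 9}  B5 = {2, 4, 6, 9}  B6 = {2, 4, 7, 11}  B7 = {2, 3, 4, 6}  B8 = {2, 4, 5, 9}
Tree: B1–B2, B1–B3, B1–B4, B4–B5, B4–B6, B5–B7, B5–B8
Each bag holds 4 vertices, so the decomposition has width 3, which upper-bounds the treewidth. For the lower bound, the 4 vertices {4, 7, 8, 9} are pairwise adjacent, and any tree decomposition puts a clique entirely inside one bag — forcing width ≥ 3. Combining the bounds, tw(G) = 3.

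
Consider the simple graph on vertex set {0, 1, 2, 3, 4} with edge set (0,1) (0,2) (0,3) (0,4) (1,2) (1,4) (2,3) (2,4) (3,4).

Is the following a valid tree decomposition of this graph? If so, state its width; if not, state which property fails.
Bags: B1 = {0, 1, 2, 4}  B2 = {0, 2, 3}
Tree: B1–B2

A tree decomposition must satisfy three properties: every vertex lies in some bag; for every edge, both endpoints lie together in some bag; and for every vertex, the bags containing it form a connected subtree. Here edge (4,3) lies in no bag, so the decomposition is invalid.

No — edge (4,3) lies in no bag.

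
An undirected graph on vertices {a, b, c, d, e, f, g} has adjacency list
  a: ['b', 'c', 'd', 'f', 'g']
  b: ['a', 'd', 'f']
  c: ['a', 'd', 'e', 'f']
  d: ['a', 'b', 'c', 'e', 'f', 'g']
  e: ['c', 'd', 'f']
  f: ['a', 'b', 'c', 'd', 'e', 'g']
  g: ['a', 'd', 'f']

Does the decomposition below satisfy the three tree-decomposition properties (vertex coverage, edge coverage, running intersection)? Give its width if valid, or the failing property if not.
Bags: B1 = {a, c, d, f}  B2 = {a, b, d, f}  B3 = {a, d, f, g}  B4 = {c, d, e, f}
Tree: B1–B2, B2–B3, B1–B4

Checking the three conditions: (i) the bags cover all of {a, b, c, d, e, f, g}; (ii) for each edge, some bag contains both endpoints; (iii) the bags containing any fixed vertex form a subtree. All hold, so the decomposition is valid with width 4 − 1 = 3.

Yes; width 3.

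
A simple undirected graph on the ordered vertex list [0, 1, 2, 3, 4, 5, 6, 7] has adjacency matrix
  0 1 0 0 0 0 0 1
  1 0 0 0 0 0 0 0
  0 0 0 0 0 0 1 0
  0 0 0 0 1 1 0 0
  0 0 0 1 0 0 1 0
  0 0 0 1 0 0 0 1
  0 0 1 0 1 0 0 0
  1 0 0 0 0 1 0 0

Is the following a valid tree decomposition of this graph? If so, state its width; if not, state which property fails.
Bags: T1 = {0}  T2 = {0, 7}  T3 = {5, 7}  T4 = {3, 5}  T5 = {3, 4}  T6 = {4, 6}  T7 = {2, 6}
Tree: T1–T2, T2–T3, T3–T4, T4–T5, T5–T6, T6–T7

No — vertex 1 appears in no bag.

A tree decomposition must satisfy three properties: every vertex lies in some bag; for every edge, both endpoints lie together in some bag; and for every vertex, the bags containing it form a connected subtree. Here vertex 1 appears in no bag, so the decomposition is invalid.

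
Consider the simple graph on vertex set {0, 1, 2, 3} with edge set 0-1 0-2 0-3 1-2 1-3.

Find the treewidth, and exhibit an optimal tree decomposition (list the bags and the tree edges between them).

Treewidth 2.
One optimal decomposition is:
Bags: B1 = {0, 1, 3}  B2 = {0, 1, 2}
Tree: B1–B2

Each bag holds 3 vertices, so the decomposition has width 2, which upper-bounds the treewidth. On the other hand G contains the 3-clique {0, 1, 2}. A clique must lie in a single bag of any decomposition, so no decomposition can have width below 2. Therefore the treewidth is 2.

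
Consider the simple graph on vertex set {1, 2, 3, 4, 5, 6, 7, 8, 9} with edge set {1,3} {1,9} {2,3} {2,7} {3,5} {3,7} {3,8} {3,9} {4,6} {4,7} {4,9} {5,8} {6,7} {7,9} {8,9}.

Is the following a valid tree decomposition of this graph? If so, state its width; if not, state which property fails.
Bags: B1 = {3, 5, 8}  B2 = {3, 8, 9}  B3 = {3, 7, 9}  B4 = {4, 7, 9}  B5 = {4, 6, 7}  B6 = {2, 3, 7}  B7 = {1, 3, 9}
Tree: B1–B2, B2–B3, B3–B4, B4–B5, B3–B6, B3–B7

Yes; width 2.

Checking the three conditions: (i) the bags cover all of {1, 2, 3, 4, 5, 6, 7, 8, 9}; (ii) for each edge, some bag contains both endpoints; (iii) the bags containing any fixed vertex form a subtree. All hold, so the decomposition is valid with width 3 − 1 = 2.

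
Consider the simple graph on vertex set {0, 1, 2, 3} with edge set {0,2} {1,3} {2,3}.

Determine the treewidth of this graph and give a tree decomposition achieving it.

Treewidth 1.
One such decomposition:
Bags: B1 = {1, 3}  B2 = {2, 3}  B3 = {0, 2}
Tree: B1–B2, B2–B3

Every bag has size at most 2, so the width is 2 − 1 = 1 and tw(G) ≤ 1. Any graph with an edge has treewidth ≥ 1, and G has the edge 1–3. The upper and lower bounds meet at 1, so that is the treewidth.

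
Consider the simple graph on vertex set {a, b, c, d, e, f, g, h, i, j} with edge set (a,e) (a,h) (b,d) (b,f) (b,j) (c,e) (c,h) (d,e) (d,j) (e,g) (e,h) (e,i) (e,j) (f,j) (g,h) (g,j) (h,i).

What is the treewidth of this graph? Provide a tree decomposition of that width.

Each bag holds 3 vertices, so the decomposition has width 2, which upper-bounds the treewidth. Conversely, {d, e, j} is a clique of size 3, and the vertices of any clique must share a bag in every tree decomposition; so some bag has ≥ 3 vertices and tw(G) ≥ 2. Hence tw(G) = 2 exactly.

Treewidth 2.
One optimal decomposition is:
Bags: B1 = {e, g, j}  B2 = {e, g, h}  B3 = {a, e, h}  B4 = {d, e, j}  B5 = {e, h, i}  B6 = {b, d, j}  B7 = {b, f, j}  B8 = {c, e, h}
Tree: B1–B2, B2–B3, B1–B4, B2–B5, B4–B6, B6–B7, B2–B8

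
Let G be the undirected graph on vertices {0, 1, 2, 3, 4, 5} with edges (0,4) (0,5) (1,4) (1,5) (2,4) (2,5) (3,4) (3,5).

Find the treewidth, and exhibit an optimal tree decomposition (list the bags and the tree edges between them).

Treewidth 2.
One optimal decomposition is:
Bags: B1 = {3, 4, 5}  B2 = {2, 4, 5}  B3 = {0, 4, 5}  B4 = {1, 4, 5}
Tree: B1–B2, B2–B3, B3–B4

The largest bag has 3 vertices, giving width 2; this decomposition certifies tw(G) ≤ 2. The edges 3–5–2–4–3 form a cycle, so G is not a tree and its treewidth is at least 2. Hence tw(G) = 2 exactly.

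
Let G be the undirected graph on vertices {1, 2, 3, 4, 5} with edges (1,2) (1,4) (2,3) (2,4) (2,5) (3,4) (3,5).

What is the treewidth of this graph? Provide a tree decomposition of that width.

Treewidth 2.
One optimal decomposition is:
Bags: B1 = {2, 3, 5}  B2 = {2, 3, 4}  B3 = {1, 2, 4}
Tree: B1–B2, B2–B3

Every bag has size at most 3, so the width is 3 − 1 = 2 and tw(G) ≤ 2. For the lower bound, the 3 vertices {1, 2, 4} are pairwise adjacent, and any tree decomposition puts a clique entirely inside one bag — forcing width ≥ 2. Hence tw(G) = 2 exactly.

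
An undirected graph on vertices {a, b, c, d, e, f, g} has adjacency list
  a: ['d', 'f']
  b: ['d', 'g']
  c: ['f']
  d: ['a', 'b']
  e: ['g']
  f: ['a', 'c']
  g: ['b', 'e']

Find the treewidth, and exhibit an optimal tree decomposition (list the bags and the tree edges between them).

Treewidth 1.
One such decomposition:
Bags: B1 = {e, g}  B2 = {b, g}  B3 = {b, d}  B4 = {a, d}  B5 = {a, f}  B6 = {c, f}
Tree: B1–B2, B2–B3, B3–B4, B4–B5, B5–B6

The largest bag has 2 vertices, giving width 1; this decomposition certifies tw(G) ≤ 1. G has an edge, so its treewidth is at least 1. Therefore the treewidth is 1.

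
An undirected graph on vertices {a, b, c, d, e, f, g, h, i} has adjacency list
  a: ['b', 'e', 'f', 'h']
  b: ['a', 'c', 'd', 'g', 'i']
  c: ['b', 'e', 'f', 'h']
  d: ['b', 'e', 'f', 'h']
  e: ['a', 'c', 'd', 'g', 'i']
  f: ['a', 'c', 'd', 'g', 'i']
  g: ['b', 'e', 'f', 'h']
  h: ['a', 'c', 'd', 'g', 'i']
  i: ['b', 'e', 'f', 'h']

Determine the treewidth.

A width-4 tree decomposition is:
Bags: B1 = {b, d, e, f, h}  B2 = {b, e, f, g, h}  B3 = {b, c, e, f, h}  B4 = {b, e, f, h, i}  B5 = {a, b, e, f, h}
Tree: B1–B2, B2–B3, B3–B4, B4–B5
The largest bag has 5 vertices, giving width 4; this decomposition certifies tw(G) ≤ 4. For the lower bound: the 5 vertex sets {d,h}, {e,g}, {c,f}, {b}, {i} are disjoint, each induces a connected subgraph, and every pair is joined by at least one edge of G. Contracting each set to a single vertex therefore yields K_{5} as a minor, and since treewidth is minor-monotone, tw(G) ≥ tw(K_{5}) = 4. Hence tw(G) = 4 exactly.

4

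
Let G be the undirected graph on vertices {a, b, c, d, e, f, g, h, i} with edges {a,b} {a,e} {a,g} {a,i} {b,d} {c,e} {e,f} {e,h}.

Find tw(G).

A width-1 tree decomposition is:
Bags: B1 = {a, e}  B2 = {e, f}  B3 = {a, b}  B4 = {a, i}  B5 = {a, g}  B6 = {c, e}  B7 = {e, h}  B8 = {b, d}
Tree: B1–B2, B1–B3, B3–B4, B1–B5, B2–B6, B6–B7, B3–B8
Each bag holds 2 vertices, so the decomposition has width 1, which upper-bounds the treewidth. Any graph with an edge has treewidth ≥ 1, and G has the edge a–e. Combining the bounds, tw(G) = 1.

1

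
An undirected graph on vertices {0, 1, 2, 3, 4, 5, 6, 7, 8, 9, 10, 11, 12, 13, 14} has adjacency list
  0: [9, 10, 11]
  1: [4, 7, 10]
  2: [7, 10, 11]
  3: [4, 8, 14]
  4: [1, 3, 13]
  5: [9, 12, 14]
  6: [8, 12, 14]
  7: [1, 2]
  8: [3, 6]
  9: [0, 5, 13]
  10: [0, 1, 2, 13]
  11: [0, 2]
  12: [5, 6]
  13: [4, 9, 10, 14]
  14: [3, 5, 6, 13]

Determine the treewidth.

A width-3 tree decomposition is:
Bags: B1 = {1, 2, 7, 11}  B2 = {1, 2, 10, 11}  B3 = {0, 1, 10, 11}  B4 = {0, 1, 4, 10}  B5 = {0, 4, 10, 13}  B6 = {0, 4, 9, 13}  B7 = {3, 4, 9, 13}  B8 = {3, 9, 13, 14}  B9 = {3, 5, 9, 14}  B10 = {3, 5, 8, 14}  B11 = {5, 6, 8, 14}  B12 = {5, 6, 8, 12}
Tree: B1–B2, B2–B3, B3–B4, B4–B5, B5–B6, B6–B7, B7–B8, B8–B9, B9–B10, B10–B11, B11–B12
The largest bag has 4 vertices, giving width 3; this decomposition certifies tw(G) ≤ 3. For the lower bound: the 4 vertex sets {2,7,11}, {1}, {10}, {0,4,9,13} are disjoint, each induces a connected subgraph, and every pair is joined by at least one edge of G. Contracting each set to a single vertex therefore yields K_{4} as a minor, and since treewidth is minor-monotone, tw(G) ≥ tw(K_{4}) = 3. Combining the bounds, tw(G) = 3.

3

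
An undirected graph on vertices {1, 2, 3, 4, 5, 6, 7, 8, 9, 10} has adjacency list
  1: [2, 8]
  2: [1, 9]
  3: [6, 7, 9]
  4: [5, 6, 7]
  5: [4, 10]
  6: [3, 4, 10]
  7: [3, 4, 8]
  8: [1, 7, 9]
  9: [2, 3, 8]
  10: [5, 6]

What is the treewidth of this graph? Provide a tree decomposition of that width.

The largest bag has 3 vertices, giving width 2; this decomposition certifies tw(G) ≤ 2. The edges 10–5–4–6–10 form a cycle, so G is not a tree and its treewidth is at least 2. Therefore the treewidth is 2.

Treewidth 2.
Bags: B1 = {5, 6, 10}  B2 = {4, 5, 6}  B3 = {3, 4, 6}  B4 = {3, 4, 7}  B5 = {3, 7, 9}  B6 = {7, 8, 9}  B7 = {2, 8, 9}  B8 = {1, 2, 8}
Tree: B1–B2, B2–B3, B3–B4, B4–B5, B5–B6, B6–B7, B7–B8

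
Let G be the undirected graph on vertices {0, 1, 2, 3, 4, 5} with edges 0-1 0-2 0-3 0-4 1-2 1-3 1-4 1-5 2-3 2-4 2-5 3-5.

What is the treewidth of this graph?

A width-3 tree decomposition is:
Bags: B1 = {1, 2, 3, 5}  B2 = {0, 1, 2, 3}  B3 = {0, 1, 2, 4}
Tree: B1–B2, B2–B3
Each bag holds 4 vertices, so the decomposition has width 3, which upper-bounds the treewidth. For the lower bound, the 4 vertices {0, 1, 2, 3} are pairwise adjacent, and any tree decomposition puts a clique entirely inside one bag — forcing width ≥ 3. Combining the bounds, tw(G) = 3.

3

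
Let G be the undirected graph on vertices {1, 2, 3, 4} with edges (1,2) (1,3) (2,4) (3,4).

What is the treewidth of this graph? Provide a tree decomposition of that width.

Each bag holds 3 vertices, so the decomposition has width 2, which upper-bounds the treewidth. The edges 3–4–2–1–3 form a cycle, so G is not a tree and its treewidth is at least 2. Combining the bounds, tw(G) = 2.

Treewidth 2.
One optimal decomposition is:
Bags: B1 = {2, 3, 4}  B2 = {1, 2, 3}
Tree: B1–B2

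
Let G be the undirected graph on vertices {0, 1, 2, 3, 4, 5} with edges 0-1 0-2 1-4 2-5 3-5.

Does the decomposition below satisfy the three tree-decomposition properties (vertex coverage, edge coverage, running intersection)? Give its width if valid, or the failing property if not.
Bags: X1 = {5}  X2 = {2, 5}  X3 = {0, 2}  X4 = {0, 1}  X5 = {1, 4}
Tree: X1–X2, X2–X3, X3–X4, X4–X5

No — vertex 3 appears in no bag.

A tree decomposition must satisfy three properties: every vertex lies in some bag; for every edge, both endpoints lie together in some bag; and for every vertex, the bags containing it form a connected subtree. Here vertex 3 appears in no bag, so the decomposition is invalid.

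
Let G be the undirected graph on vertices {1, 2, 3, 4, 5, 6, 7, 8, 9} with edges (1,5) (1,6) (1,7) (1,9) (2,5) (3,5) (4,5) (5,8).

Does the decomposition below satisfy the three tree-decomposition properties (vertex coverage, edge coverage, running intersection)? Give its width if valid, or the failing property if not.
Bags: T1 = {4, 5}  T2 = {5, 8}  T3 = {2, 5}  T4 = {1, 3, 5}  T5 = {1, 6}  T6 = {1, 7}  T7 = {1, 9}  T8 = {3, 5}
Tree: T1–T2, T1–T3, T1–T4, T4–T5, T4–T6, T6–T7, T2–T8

No — bags containing vertex 3 are not connected in the tree.

A tree decomposition must satisfy three properties: every vertex lies in some bag; for every edge, both endpoints lie together in some bag; and for every vertex, the bags containing it form a connected subtree. Here bags containing vertex 3 are not connected in the tree, so the decomposition is invalid.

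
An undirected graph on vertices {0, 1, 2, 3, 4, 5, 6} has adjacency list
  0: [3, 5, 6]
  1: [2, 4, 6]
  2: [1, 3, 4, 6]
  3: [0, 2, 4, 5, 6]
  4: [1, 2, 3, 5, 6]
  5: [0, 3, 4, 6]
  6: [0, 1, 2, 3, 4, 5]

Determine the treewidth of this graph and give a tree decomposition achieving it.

Treewidth 3.
One optimal decomposition is:
Bags: B1 = {0, 3, 5, 6}  B2 = {3, 4, 5, 6}  B3 = {2, 3, 4, 6}  B4 = {1, 2, 4, 6}
Tree: B1–B2, B2–B3, B3–B4

Every bag has size at most 4, so the width is 4 − 1 = 3 and tw(G) ≤ 3. For the lower bound, the 4 vertices {1, 2, 4, 6} are pairwise adjacent, and any tree decomposition puts a clique entirely inside one bag — forcing width ≥ 3. Therefore the treewidth is 3.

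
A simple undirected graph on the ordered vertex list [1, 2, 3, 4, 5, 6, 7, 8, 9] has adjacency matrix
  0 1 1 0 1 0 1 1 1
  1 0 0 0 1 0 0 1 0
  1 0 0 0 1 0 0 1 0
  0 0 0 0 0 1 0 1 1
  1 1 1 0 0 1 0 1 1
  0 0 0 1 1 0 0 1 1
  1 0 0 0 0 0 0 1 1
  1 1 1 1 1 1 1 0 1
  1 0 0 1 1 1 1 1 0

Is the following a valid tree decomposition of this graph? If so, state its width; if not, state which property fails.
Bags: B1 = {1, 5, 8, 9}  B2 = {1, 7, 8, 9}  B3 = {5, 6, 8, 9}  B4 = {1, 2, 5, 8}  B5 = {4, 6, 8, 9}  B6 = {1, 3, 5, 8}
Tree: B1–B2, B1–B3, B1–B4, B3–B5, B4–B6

Yes; width 3.

Checking the three conditions: (i) the bags cover all of {1, 2, 3, 4, 5, 6, 7, 8, 9}; (ii) for each edge, some bag contains both endpoints; (iii) the bags containing any fixed vertex form a subtree. All hold, so the decomposition is valid with width 4 − 1 = 3.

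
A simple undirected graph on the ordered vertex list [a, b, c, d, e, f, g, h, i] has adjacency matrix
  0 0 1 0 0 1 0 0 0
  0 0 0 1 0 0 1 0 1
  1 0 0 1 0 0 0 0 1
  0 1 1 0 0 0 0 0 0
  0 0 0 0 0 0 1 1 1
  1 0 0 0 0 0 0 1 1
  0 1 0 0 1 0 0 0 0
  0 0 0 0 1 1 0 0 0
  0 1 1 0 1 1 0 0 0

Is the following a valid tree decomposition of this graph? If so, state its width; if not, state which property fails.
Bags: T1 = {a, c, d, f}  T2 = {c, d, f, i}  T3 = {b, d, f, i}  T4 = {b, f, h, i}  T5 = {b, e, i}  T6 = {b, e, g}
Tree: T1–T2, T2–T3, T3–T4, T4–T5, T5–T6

A tree decomposition must satisfy three properties: every vertex lies in some bag; for every edge, both endpoints lie together in some bag; and for every vertex, the bags containing it form a connected subtree. Here edge (h,e) lies in no bag, so the decomposition is invalid.

No — edge (h,e) lies in no bag.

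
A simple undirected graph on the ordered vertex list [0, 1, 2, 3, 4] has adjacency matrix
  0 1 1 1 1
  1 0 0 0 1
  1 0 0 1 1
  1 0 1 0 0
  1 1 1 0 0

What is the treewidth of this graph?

2

A width-2 tree decomposition is:
Bags: B1 = {0, 2, 3}  B2 = {0, 2, 4}  B3 = {0, 1, 4}
Tree: B1–B2, B2–B3
Every bag has size at most 3, so the width is 3 − 1 = 2 and tw(G) ≤ 2. Conversely, {0, 1, 4} is a clique of size 3, and the vertices of any clique must share a bag in every tree decomposition; so some bag has ≥ 3 vertices and tw(G) ≥ 2. Hence tw(G) = 2 exactly.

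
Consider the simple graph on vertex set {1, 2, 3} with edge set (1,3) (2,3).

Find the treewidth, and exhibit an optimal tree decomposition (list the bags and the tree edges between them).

Every bag has size at most 2, so the width is 2 − 1 = 1 and tw(G) ≤ 1. G has an edge, so its treewidth is at least 1. Combining the bounds, tw(G) = 1.

Treewidth 1.
Bags: B1 = {1, 3}  B2 = {2, 3}
Tree: B1–B2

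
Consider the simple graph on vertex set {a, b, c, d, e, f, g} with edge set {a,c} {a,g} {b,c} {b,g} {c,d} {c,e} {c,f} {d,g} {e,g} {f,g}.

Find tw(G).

A width-2 tree decomposition is:
Bags: B1 = {a, c, g}  B2 = {c, f, g}  B3 = {c, e, g}  B4 = {c, d, g}  B5 = {b, c, g}
Tree: B1–B2, B2–B3, B3–B4, B4–B5
Every bag has size at most 3, so the width is 3 − 1 = 2 and tw(G) ≤ 2. For the lower bound, G contains the cycle g–a–c–f–g, so G is not a forest; only forests have treewidth ≤ 1, hence tw(G) ≥ 2. Therefore the treewidth is 2.

2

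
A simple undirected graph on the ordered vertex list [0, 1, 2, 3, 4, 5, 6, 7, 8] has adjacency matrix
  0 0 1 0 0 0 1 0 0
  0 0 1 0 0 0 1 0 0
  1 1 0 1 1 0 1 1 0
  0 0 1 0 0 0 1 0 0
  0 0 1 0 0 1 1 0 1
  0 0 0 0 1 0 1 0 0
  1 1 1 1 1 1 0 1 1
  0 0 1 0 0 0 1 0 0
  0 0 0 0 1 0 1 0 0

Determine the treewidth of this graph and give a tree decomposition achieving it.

Each bag holds 3 vertices, so the decomposition has width 2, which upper-bounds the treewidth. Conversely, {4, 6, 8} is a clique of size 3, and the vertices of any clique must share a bag in every tree decomposition; so some bag has ≥ 3 vertices and tw(G) ≥ 2. Therefore the treewidth is 2.

Treewidth 2.
Bags: B1 = {2, 6, 7}  B2 = {2, 4, 6}  B3 = {1, 2, 6}  B4 = {0, 2, 6}  B5 = {4, 5, 6}  B6 = {4, 6, 8}  B7 = {2, 3, 6}
Tree: B1–B2, B2–B3, B2–B4, B2–B5, B5–B6, B2–B7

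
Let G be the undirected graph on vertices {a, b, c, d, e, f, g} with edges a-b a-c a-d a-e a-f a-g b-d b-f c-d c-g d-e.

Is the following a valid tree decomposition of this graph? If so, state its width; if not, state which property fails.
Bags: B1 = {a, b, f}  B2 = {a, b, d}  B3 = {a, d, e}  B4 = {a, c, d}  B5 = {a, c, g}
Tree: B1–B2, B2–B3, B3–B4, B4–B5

Checking the three conditions: (i) the bags cover all of {a, b, c, d, e, f, g}; (ii) for each edge, some bag contains both endpoints; (iii) the bags containing any fixed vertex form a subtree. All hold, so the decomposition is valid with width 3 − 1 = 2.

Yes; width 2.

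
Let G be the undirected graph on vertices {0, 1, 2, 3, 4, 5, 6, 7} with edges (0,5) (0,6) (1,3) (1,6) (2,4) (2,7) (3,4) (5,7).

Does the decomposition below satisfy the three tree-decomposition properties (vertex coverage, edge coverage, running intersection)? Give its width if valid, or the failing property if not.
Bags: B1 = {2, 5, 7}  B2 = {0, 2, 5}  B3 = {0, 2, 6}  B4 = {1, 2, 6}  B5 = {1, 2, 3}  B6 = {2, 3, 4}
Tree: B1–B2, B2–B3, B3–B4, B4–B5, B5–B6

Vertex coverage: the bags together contain {0, 1, 2, 3, 4, 5, 6, 7}, the full vertex set. Edge coverage: each edge of G has both endpoints in at least one bag. Running intersection: for every vertex, the bags containing it form a connected subtree. All three properties hold, so this is a valid tree decomposition of width max|bag| − 1 = 2, and hence tw(G) ≤ 2.

Yes; width 2.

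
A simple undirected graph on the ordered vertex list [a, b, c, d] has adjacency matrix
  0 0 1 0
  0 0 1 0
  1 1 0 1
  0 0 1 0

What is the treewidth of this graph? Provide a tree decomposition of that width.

Every bag has size at most 2, so the width is 2 − 1 = 1 and tw(G) ≤ 1. G has an edge, so its treewidth is at least 1. Therefore the treewidth is 1.

Treewidth 1.
Bags: B1 = {a, c}  B2 = {c, d}  B3 = {b, c}
Tree: B1–B2, B1–B3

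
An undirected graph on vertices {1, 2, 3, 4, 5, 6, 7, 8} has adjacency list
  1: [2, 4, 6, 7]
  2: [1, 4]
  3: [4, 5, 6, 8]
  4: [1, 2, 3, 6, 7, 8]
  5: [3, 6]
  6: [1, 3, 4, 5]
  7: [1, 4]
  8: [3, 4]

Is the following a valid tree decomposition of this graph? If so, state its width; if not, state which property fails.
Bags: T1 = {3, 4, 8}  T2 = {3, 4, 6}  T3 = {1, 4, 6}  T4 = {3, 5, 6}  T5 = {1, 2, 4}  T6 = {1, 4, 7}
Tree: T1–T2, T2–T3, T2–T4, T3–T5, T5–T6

Yes; width 2.

Vertex coverage: the bags together contain {1, 2, 3, 4, 5, 6, 7, 8}, the full vertex set. Edge coverage: each edge of G has both endpoints in at least one bag. Running intersection: for every vertex, the bags containing it form a connected subtree. All three properties hold, so this is a valid tree decomposition of width max|bag| − 1 = 2, and hence tw(G) ≤ 2.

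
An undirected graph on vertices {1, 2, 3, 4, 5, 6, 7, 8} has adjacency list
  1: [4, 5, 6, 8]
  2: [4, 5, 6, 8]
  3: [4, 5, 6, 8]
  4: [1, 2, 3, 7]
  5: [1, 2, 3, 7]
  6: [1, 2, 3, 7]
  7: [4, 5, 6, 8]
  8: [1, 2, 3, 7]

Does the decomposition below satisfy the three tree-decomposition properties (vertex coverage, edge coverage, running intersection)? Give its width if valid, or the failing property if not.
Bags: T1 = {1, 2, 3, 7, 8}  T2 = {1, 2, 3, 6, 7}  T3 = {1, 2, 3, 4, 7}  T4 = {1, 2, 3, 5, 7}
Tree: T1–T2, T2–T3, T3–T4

Yes; width 4.

Vertex coverage: the bags together contain {1, 2, 3, 4, 5, 6, 7, 8}, the full vertex set. Edge coverage: each edge of G has both endpoints in at least one bag. Running intersection: for every vertex, the bags containing it form a connected subtree. All three properties hold, so this is a valid tree decomposition of width max|bag| − 1 = 4, and hence tw(G) ≤ 4.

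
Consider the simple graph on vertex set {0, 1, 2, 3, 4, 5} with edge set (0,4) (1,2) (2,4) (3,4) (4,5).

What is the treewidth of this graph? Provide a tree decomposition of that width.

The largest bag has 2 vertices, giving width 1; this decomposition certifies tw(G) ≤ 1. G has an edge, so its treewidth is at least 1. Combining the bounds, tw(G) = 1.

Treewidth 1.
One optimal decomposition is:
Bags: B1 = {1, 2}  B2 = {2, 4}  B3 = {3, 4}  B4 = {4, 5}  B5 = {0, 4}
Tree: B1–B2, B2–B3, B3–B4, B4–B5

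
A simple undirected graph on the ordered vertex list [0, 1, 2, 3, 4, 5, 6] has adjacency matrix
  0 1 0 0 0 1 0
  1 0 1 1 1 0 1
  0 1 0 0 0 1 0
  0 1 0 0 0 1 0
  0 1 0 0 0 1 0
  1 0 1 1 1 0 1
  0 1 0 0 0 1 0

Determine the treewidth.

2

A width-2 tree decomposition is:
Bags: B1 = {1, 3, 5}  B2 = {1, 4, 5}  B3 = {0, 1, 5}  B4 = {1, 5, 6}  B5 = {1, 2, 5}
Tree: B1–B2, B2–B3, B3–B4, B4–B5
The largest bag has 3 vertices, giving width 2; this decomposition certifies tw(G) ≤ 2. The edges 5–3–1–4–5 form a cycle, so G is not a tree and its treewidth is at least 2. Hence tw(G) = 2 exactly.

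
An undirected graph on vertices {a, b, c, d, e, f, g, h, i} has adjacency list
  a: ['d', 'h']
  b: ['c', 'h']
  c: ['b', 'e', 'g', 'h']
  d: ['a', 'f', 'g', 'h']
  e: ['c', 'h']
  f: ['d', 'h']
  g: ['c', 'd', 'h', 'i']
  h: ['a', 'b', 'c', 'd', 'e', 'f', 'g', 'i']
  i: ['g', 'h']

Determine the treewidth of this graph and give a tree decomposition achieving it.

Every bag has size at most 3, so the width is 3 − 1 = 2 and tw(G) ≤ 2. For the lower bound, the 3 vertices {d, g, h} are pairwise adjacent, and any tree decomposition puts a clique entirely inside one bag — forcing width ≥ 2. Therefore the treewidth is 2.

Treewidth 2.
One such decomposition:
Bags: B1 = {d, g, h}  B2 = {d, f, h}  B3 = {a, d, h}  B4 = {c, g, h}  B5 = {c, e, h}  B6 = {g, h, i}  B7 = {b, c, h}
Tree: B1–B2, B1–B3, B1–B4, B4–B5, B1–B6, B4–B7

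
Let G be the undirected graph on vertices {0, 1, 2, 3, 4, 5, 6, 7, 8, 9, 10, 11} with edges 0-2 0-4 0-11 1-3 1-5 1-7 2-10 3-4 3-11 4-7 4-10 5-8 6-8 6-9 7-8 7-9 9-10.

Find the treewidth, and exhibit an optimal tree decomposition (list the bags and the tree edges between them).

Each bag holds 4 vertices, so the decomposition has width 3, which upper-bounds the treewidth. For the lower bound: the 4 vertex sets {0,2,11}, {10}, {4}, {1,3,7,9} are disjoint, each induces a connected subgraph, and every pair is joined by at least one edge of G. Contracting each set to a single vertex therefore yields K_{4} as a minor, and since treewidth is minor-monotone, tw(G) ≥ tw(K_{4}) = 3. Hence tw(G) = 3 exactly.

Treewidth 3.
One optimal decomposition is:
Bags: B1 = {0, 2, 10, 11}  B2 = {0, 4, 10, 11}  B3 = {3, 4, 10, 11}  B4 = {3, 4, 9, 10}  B5 = {3, 4, 7, 9}  B6 = {1, 3, 7, 9}  B7 = {1, 6, 7, 9}  B8 = {1, 6, 7, 8}  B9 = {1, 5, 6, 8}
Tree: B1–B2, B2–B3, B3–B4, B4–B5, B5–B6, B6–B7, B7–B8, B8–B9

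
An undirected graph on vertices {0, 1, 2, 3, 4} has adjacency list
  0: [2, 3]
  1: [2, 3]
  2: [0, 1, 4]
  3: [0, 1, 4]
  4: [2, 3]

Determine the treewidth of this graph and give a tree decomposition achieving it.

Every bag has size at most 3, so the width is 3 − 1 = 2 and tw(G) ≤ 2. Since 1–2–0–3–1 is a cycle in G, G is not acyclic. Forests are exactly the graphs of treewidth ≤ 1, so tw(G) ≥ 2. The upper and lower bounds meet at 2, so that is the treewidth.

Treewidth 2.
Bags: B1 = {1, 2, 3}  B2 = {0, 2, 3}  B3 = {2, 3, 4}
Tree: B1–B2, B2–B3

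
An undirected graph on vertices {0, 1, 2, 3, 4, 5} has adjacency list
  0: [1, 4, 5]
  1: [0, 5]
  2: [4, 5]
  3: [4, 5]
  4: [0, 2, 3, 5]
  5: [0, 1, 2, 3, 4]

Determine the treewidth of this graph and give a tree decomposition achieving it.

The largest bag has 3 vertices, giving width 2; this decomposition certifies tw(G) ≤ 2. For the lower bound, the 3 vertices {0, 1, 5} are pairwise adjacent, and any tree decomposition puts a clique entirely inside one bag — forcing width ≥ 2. Hence tw(G) = 2 exactly.

Treewidth 2.
One such decomposition:
Bags: B1 = {0, 4, 5}  B2 = {3, 4, 5}  B3 = {0, 1, 5}  B4 = {2, 4, 5}
Tree: B1–B2, B1–B3, B2–B4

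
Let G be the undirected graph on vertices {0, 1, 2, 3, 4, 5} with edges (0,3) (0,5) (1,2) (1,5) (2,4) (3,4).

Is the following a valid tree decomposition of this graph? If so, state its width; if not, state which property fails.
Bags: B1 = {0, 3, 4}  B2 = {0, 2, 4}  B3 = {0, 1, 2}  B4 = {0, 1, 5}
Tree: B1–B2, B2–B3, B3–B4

Vertex coverage: the bags together contain {0, 1, 2, 3, 4, 5}, the full vertex set. Edge coverage: each edge of G has both endpoints in at least one bag. Running intersection: for every vertex, the bags containing it form a connected subtree. All three properties hold, so this is a valid tree decomposition of width max|bag| − 1 = 2, and hence tw(G) ≤ 2.

Yes; width 2.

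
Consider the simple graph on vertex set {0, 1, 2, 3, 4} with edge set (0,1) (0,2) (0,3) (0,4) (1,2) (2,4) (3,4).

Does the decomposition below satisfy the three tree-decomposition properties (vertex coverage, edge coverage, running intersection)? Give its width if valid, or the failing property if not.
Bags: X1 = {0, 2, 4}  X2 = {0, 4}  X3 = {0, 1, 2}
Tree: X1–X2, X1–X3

No — vertex 3 appears in no bag.

A tree decomposition must satisfy three properties: every vertex lies in some bag; for every edge, both endpoints lie together in some bag; and for every vertex, the bags containing it form a connected subtree. Here vertex 3 appears in no bag, so the decomposition is invalid.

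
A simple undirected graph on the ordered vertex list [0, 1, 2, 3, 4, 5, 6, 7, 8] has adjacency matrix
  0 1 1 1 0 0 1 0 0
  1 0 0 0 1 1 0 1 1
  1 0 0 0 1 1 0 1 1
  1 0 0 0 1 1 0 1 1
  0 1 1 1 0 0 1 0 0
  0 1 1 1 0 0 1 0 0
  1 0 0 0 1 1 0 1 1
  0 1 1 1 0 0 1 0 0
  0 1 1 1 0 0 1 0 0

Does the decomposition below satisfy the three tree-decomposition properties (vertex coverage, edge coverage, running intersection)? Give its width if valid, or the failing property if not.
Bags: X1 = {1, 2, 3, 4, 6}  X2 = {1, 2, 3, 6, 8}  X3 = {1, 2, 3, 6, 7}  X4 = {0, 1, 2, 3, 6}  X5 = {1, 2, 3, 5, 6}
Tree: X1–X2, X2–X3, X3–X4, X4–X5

Vertex coverage: the bags together contain {0, 1, 2, 3, 4, 5, 6, 7, 8}, the full vertex set. Edge coverage: each edge of G has both endpoints in at least one bag. Running intersection: for every vertex, the bags containing it form a connected subtree. All three properties hold, so this is a valid tree decomposition of width max|bag| − 1 = 4, and hence tw(G) ≤ 4.

Yes; width 4.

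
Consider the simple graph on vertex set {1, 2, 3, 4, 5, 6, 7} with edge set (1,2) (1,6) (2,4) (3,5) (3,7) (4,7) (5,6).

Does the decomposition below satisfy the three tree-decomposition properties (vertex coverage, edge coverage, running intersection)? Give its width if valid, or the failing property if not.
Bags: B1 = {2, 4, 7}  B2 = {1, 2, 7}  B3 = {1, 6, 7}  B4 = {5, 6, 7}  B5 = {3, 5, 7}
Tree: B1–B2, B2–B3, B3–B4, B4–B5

Yes; width 2.

Checking the three conditions: (i) the bags cover all of {1, 2, 3, 4, 5, 6, 7}; (ii) for each edge, some bag contains both endpoints; (iii) the bags containing any fixed vertex form a subtree. All hold, so the decomposition is valid with width 3 − 1 = 2.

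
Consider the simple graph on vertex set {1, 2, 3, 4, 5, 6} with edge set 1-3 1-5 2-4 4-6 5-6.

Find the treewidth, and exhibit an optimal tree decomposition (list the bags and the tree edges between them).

Treewidth 1.
One optimal decomposition is:
Bags: B1 = {1, 3}  B2 = {1, 5}  B3 = {5, 6}  B4 = {4, 6}  B5 = {2, 4}
Tree: B1–B2, B2–B3, B3–B4, B4–B5

Each bag holds 2 vertices, so the decomposition has width 1, which upper-bounds the treewidth. G has an edge, so its treewidth is at least 1. Hence tw(G) = 1 exactly.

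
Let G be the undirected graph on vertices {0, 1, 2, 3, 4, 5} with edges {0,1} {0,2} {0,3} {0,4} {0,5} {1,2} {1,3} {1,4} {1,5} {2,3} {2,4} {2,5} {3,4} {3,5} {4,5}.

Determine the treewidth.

A width-5 tree decomposition is:
Bags: B1 = {0, 1, 2, 3, 4, 5}
Tree: (single bag)
A single bag containing all 6 vertices is trivially a valid decomposition of width 5. On the other hand G contains the 6-clique {0, 1, 2, 3, 4, 5}. A clique must lie in a single bag of any decomposition, so no decomposition can have width below 5. The upper and lower bounds meet at 5, so that is the treewidth.

5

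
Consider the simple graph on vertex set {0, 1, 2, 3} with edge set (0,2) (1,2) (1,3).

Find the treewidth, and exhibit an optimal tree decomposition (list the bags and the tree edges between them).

Each bag holds 2 vertices, so the decomposition has width 1, which upper-bounds the treewidth. Any graph with an edge has treewidth ≥ 1, and G has the edge 3–1. The upper and lower bounds meet at 1, so that is the treewidth.

Treewidth 1.
One such decomposition:
Bags: B1 = {1, 3}  B2 = {1, 2}  B3 = {0, 2}
Tree: B1–B2, B2–B3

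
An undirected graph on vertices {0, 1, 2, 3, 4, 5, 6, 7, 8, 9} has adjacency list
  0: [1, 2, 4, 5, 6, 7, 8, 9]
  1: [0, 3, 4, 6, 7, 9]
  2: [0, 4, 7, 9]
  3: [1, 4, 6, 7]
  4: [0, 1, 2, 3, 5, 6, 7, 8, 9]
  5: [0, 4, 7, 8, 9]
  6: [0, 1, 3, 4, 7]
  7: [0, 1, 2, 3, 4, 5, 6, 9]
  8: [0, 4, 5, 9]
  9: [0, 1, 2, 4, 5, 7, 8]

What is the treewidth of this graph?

A width-4 tree decomposition is:
Bags: B1 = {0, 1, 4, 7, 9}  B2 = {0, 4, 5, 7, 9}  B3 = {0, 4, 5, 8, 9}  B4 = {0, 1, 4, 6, 7}  B5 = {0, 2, 4, 7, 9}  B6 = {1, 3, 4, 6, 7}
Tree: B1–B2, B2–B3, B1–B4, B1–B5, B4–B6
The largest bag has 5 vertices, giving width 4; this decomposition certifies tw(G) ≤ 4. Conversely, {0, 4, 5, 8, 9} is a clique of size 5, and the vertices of any clique must share a bag in every tree decomposition; so some bag has ≥ 5 vertices and tw(G) ≥ 4. Hence tw(G) = 4 exactly.

4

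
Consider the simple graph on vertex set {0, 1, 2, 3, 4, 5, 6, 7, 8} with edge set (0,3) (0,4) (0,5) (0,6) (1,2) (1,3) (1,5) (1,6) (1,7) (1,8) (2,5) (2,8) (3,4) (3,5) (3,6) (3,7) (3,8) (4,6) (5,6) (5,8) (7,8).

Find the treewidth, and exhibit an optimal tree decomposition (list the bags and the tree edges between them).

Treewidth 3.
One such decomposition:
Bags: B1 = {1, 3, 5, 8}  B2 = {1, 3, 5, 6}  B3 = {0, 3, 5, 6}  B4 = {1, 3, 7, 8}  B5 = {0, 3, 4, 6}  B6 = {1, 2, 5, 8}
Tree: B1–B2, B2–B3, B1–B4, B3–B5, B1–B6

Each bag holds 4 vertices, so the decomposition has width 3, which upper-bounds the treewidth. For the lower bound, the 4 vertices {1, 2, 5, 8} are pairwise adjacent, and any tree decomposition puts a clique entirely inside one bag — forcing width ≥ 3. Therefore the treewidth is 3.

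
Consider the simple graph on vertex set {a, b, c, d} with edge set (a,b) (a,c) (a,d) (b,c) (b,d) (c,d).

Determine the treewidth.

A width-3 tree decomposition is:
Bags: B1 = {a, b, c, d}
Tree: (single bag)
With just one bag of size 4, the width is 4 − 1 = 3, so tw(G) ≤ 3. On the other hand G contains the 4-clique {a, b, c, d}. A clique must lie in a single bag of any decomposition, so no decomposition can have width below 3. Therefore the treewidth is 3.

3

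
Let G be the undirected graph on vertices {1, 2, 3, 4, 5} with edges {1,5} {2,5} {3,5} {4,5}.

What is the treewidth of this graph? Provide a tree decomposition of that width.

Every bag has size at most 2, so the width is 2 − 1 = 1 and tw(G) ≤ 1. Any graph with an edge has treewidth ≥ 1, and G has the edge 5–3. Therefore the treewidth is 1.

Treewidth 1.
One such decomposition:
Bags: B1 = {3, 5}  B2 = {2, 5}  B3 = {4, 5}  B4 = {1, 5}
Tree: B1–B2, B2–B3, B3–B4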